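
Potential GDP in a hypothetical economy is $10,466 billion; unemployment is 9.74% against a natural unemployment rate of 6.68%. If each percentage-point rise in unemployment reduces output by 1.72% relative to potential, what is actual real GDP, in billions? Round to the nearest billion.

$9,915 billion

Unemployment gap = 9.74 - 6.68 = 3.06 points, so the output gap is -1.72 × 3.06 = -5.2632%.
Actual GDP = 10466 × (1 - 5.2632/100) = 10466 × 0.947368 ≈ 9915 billion.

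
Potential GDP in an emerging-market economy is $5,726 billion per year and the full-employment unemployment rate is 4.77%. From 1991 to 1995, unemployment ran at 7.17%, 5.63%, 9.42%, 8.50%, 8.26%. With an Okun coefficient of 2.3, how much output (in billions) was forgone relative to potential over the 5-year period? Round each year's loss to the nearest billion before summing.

$1,992 billion

Year 1991: gap = -2.3 × (7.17 - 4.77) = -5.52%, loss ≈ 5726 × 5.52/100 ≈ 316.
Year 1992: gap = -2.3 × (5.63 - 4.77) = -1.978%, loss ≈ 5726 × 1.978/100 ≈ 113.
Year 1993: gap = -2.3 × (9.42 - 4.77) = -10.695%, loss ≈ 5726 × 10.695/100 ≈ 612.
Year 1994: gap = -2.3 × (8.5 - 4.77) = -8.579%, loss ≈ 5726 × 8.579/100 ≈ 491.
Year 1995: gap = -2.3 × (8.26 - 4.77) = -8.027%, loss ≈ 5726 × 8.027/100 ≈ 460.
Total lost output = 316 + 113 + 612 + 491 + 460 = 1992 billion.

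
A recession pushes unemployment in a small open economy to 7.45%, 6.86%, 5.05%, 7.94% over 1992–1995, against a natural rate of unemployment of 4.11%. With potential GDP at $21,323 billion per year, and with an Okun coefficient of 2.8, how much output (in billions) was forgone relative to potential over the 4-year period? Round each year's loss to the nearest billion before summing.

Year 1992: gap = -2.8 × (7.45 - 4.11) = -9.352%, loss ≈ 21323 × 9.352/100 ≈ 1994.
Year 1993: gap = -2.8 × (6.86 - 4.11) = -7.7%, loss ≈ 21323 × 7.7/100 ≈ 1642.
Year 1994: gap = -2.8 × (5.05 - 4.11) = -2.632%, loss ≈ 21323 × 2.632/100 ≈ 561.
Year 1995: gap = -2.8 × (7.94 - 4.11) = -10.724%, loss ≈ 21323 × 10.724/100 ≈ 2287.
Total lost output = 1994 + 1642 + 561 + 2287 = 6484 billion.

$6,484 billion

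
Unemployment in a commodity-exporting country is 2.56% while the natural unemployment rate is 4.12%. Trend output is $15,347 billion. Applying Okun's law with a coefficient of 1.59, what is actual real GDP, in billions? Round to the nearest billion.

$15,728 billion

Unemployment gap = 2.56 - 4.12 = -1.56 points, so the output gap is -1.59 × (-1.56) = 2.4804%.
Actual GDP = 15347 × (1 + 2.4804/100) = 15347 × 1.024804 ≈ 15728 billion.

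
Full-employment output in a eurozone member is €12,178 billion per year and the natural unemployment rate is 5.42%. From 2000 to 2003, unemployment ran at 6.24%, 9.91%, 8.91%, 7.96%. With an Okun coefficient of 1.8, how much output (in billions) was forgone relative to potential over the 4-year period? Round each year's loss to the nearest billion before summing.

Year 2000: gap = -1.8 × (6.24 - 5.42) = -1.476%, loss ≈ 12178 × 1.476/100 ≈ 180.
Year 2001: gap = -1.8 × (9.91 - 5.42) = -8.082%, loss ≈ 12178 × 8.082/100 ≈ 984.
Year 2002: gap = -1.8 × (8.91 - 5.42) = -6.282%, loss ≈ 12178 × 6.282/100 ≈ 765.
Year 2003: gap = -1.8 × (7.96 - 5.42) = -4.572%, loss ≈ 12178 × 4.572/100 ≈ 557.
Total lost output = 180 + 984 + 765 + 557 = 2486 billion.

€2,486 billion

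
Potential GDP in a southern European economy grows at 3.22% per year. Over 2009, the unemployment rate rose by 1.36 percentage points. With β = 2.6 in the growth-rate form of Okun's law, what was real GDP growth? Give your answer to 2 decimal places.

Growth-rate Okun's law: g_Y = g_Y* - β × Δu.
g_Y = 3.22 - 2.6 × (1.36) = 3.22 - 3.536 = -0.316%, i.e. -0.32% to 2 d.p.

-0.32%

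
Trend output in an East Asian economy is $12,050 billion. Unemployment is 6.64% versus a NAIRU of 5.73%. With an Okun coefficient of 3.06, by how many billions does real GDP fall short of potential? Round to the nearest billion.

$336 billion

Output gap = -3.06 × (6.64 - 5.73) = -3.06 × 0.91 = -2.7846%.
Actual GDP ≈ 12050 × 0.972154 ≈ 11714 billion, so the shortfall is 12050 - 11714 = 336 billion.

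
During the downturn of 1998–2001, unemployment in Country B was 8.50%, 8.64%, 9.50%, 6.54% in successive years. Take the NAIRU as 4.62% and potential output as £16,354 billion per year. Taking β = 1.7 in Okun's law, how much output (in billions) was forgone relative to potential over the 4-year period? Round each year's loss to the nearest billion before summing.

Year 1998: gap = -1.7 × (8.5 - 4.62) = -6.596%, loss ≈ 16354 × 6.596/100 ≈ 1079.
Year 1999: gap = -1.7 × (8.64 - 4.62) = -6.834%, loss ≈ 16354 × 6.834/100 ≈ 1118.
Year 2000: gap = -1.7 × (9.5 - 4.62) = -8.296%, loss ≈ 16354 × 8.296/100 ≈ 1357.
Year 2001: gap = -1.7 × (6.54 - 4.62) = -3.264%, loss ≈ 16354 × 3.264/100 ≈ 534.
Total lost output = 1079 + 1118 + 1357 + 534 = 4088 billion.

£4,088 billion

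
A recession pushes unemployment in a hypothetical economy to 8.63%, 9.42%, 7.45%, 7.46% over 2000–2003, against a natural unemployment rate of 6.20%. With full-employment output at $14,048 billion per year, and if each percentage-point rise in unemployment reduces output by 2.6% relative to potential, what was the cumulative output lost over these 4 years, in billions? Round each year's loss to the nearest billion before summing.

Year 2000: gap = -2.6 × (8.63 - 6.2) = -6.318%, loss ≈ 14048 × 6.318/100 ≈ 888.
Year 2001: gap = -2.6 × (9.42 - 6.2) = -8.372%, loss ≈ 14048 × 8.372/100 ≈ 1176.
Year 2002: gap = -2.6 × (7.45 - 6.2) = -3.25%, loss ≈ 14048 × 3.25/100 ≈ 457.
Year 2003: gap = -2.6 × (7.46 - 6.2) = -3.276%, loss ≈ 14048 × 3.276/100 ≈ 460.
Total lost output = 888 + 1176 + 457 + 460 = 2981 billion.

$2,981 billion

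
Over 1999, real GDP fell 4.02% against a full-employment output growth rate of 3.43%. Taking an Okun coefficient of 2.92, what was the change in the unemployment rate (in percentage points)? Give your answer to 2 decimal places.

2.55 percentage points

Growth-rate Okun's law: g_Y = g_Y* - β × Δu, so Δu = (g_Y* - g_Y)/β.
Δu = (3.43 + 4.02)/2.92 = 7.45/2.92 = 2.55 percentage points.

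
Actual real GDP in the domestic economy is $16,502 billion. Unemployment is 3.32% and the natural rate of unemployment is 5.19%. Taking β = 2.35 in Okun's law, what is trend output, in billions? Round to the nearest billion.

$15,807 billion

Unemployment gap = 3.32 - 5.19 = -1.87 points, so output gap = -2.35 × (-1.87) = 4.3945%.
Since Y = Y* × (1 + gap/100), Y* = 16502/1.043945 ≈ 15807 billion.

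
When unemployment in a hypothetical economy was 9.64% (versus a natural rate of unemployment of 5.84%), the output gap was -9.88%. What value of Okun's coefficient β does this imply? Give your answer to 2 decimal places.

β ≈ 2.60

Okun's law: output gap = -β × (u - u*).
-9.88 = -β × (9.64 - 5.84) = -β × 3.8, so β = 9.88/3.8 = 2.60.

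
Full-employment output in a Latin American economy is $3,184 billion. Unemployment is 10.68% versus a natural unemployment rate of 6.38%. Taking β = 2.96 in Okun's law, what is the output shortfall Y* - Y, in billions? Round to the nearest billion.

$405 billion

Output gap = -2.96 × (10.68 - 6.38) = -2.96 × 4.3 = -12.728%.
Actual GDP ≈ 3184 × 0.87272 ≈ 2779 billion, so the shortfall is 3184 - 2779 = 405 billion.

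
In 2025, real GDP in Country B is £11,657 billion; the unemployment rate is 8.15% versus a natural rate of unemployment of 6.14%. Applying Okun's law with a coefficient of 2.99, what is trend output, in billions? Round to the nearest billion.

£12,402 billion

Unemployment gap = 8.15 - 6.14 = 2.01 points, so output gap = -2.99 × 2.01 = -6.0099%.
Since Y = Y* × (1 + gap/100), Y* = 11657/0.939901 ≈ 12402 billion.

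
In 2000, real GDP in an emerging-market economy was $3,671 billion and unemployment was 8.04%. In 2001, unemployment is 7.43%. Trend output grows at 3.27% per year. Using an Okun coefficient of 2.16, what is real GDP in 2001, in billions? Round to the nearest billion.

$3,839 billion

Δu = 7.43 - 8.04 = -0.61 points.
Okun's law (growth form): g_Y = g_Y* - β × Δu = 3.27 - 2.16 × (-0.61) = 3.27 + 1.3176 = 4.5876%.
Real GDP in the next year = 3671 × (1 + 4.5876/100) = 3671 × 1.045876 ≈ 3839 billion.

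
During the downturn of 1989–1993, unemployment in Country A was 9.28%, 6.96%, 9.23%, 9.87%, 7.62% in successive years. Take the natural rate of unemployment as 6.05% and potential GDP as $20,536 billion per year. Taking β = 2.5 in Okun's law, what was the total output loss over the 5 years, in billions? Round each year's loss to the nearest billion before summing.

$6,525 billion

Year 1989: gap = -2.5 × (9.28 - 6.05) = -8.075%, loss ≈ 20536 × 8.075/100 ≈ 1658.
Year 1990: gap = -2.5 × (6.96 - 6.05) = -2.275%, loss ≈ 20536 × 2.275/100 ≈ 467.
Year 1991: gap = -2.5 × (9.23 - 6.05) = -7.95%, loss ≈ 20536 × 7.95/100 ≈ 1633.
Year 1992: gap = -2.5 × (9.87 - 6.05) = -9.55%, loss ≈ 20536 × 9.55/100 ≈ 1961.
Year 1993: gap = -2.5 × (7.62 - 6.05) = -3.925%, loss ≈ 20536 × 3.925/100 ≈ 806.
Total lost output = 1658 + 467 + 1633 + 1961 + 806 = 6525 billion.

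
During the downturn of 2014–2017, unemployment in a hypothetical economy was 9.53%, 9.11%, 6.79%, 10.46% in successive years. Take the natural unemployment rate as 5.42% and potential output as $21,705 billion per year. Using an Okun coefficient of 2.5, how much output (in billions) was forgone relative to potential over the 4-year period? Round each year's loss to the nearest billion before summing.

Year 2014: gap = -2.5 × (9.53 - 5.42) = -10.275%, loss ≈ 21705 × 10.275/100 ≈ 2230.
Year 2015: gap = -2.5 × (9.11 - 5.42) = -9.225%, loss ≈ 21705 × 9.225/100 ≈ 2002.
Year 2016: gap = -2.5 × (6.79 - 5.42) = -3.425%, loss ≈ 21705 × 3.425/100 ≈ 743.
Year 2017: gap = -2.5 × (10.46 - 5.42) = -12.6%, loss ≈ 21705 × 12.6/100 ≈ 2735.
Total lost output = 2230 + 2002 + 743 + 2735 = 7710 billion.

$7,710 billion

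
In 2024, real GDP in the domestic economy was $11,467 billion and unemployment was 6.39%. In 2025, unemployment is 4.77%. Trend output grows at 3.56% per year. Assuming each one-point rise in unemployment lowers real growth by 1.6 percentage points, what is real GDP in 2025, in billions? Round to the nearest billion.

$12,172 billion

Δu = 4.77 - 6.39 = -1.62 points.
Okun's law (growth form): g_Y = g_Y* - β × Δu = 3.56 - 1.6 × (-1.62) = 3.56 + 2.592 = 6.152%.
Real GDP in the next year = 11467 × (1 + 6.152/100) = 11467 × 1.06152 ≈ 12172 billion.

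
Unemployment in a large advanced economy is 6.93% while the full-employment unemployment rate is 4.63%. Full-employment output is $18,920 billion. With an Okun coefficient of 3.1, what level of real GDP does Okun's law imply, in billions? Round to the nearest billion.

Unemployment gap = 6.93 - 4.63 = 2.3 points, so the output gap is -3.1 × 2.3 = -7.13%.
Actual GDP = 18920 × (1 - 7.13/100) = 18920 × 0.9287 ≈ 17571 billion.

$17,571 billion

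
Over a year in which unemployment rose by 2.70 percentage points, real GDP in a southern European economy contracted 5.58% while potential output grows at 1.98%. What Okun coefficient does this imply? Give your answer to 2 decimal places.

Growth form: g_Y = g_Y* - β × Δu, so β = (g_Y* - g_Y)/Δu.
β = (1.98 + 5.58)/2.70 = 7.56/2.70 = 2.80.

β ≈ 2.80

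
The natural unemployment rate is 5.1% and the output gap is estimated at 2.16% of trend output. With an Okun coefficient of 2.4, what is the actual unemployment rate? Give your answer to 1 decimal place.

From Okun's law, u - u* = -(output gap)/β = -(2.16)/2.4 = -0.9 points.
So u = 5.1 - 0.9 = 4.2%.

4.2%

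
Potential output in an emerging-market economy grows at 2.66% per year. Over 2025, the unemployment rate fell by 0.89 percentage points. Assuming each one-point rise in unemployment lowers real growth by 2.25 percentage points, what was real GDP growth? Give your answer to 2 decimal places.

4.66%

Growth-rate Okun's law: g_Y = g_Y* - β × Δu.
g_Y = 2.66 - 2.25 × (-0.89) = 2.66 + 2.0025 = 4.6625%, i.e. 4.66% to 2 d.p.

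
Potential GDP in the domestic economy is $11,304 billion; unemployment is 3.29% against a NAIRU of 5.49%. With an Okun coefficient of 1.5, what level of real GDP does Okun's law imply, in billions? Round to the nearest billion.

Unemployment gap = 3.29 - 5.49 = -2.2 points, so the output gap is -1.5 × (-2.2) = 3.3%.
Actual GDP = 11304 × (1 + 3.3/100) = 11304 × 1.033 ≈ 11677 billion.

$11,677 billion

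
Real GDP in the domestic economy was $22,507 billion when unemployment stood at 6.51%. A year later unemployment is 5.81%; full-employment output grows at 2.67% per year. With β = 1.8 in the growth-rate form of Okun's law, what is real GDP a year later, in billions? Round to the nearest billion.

$23,392 billion

Δu = 5.81 - 6.51 = -0.7 points.
Okun's law (growth form): g_Y = g_Y* - β × Δu = 2.67 - 1.8 × (-0.70) = 2.67 + 1.26 = 3.93%.
Real GDP in the next year = 22507 × (1 + 3.93/100) = 22507 × 1.0393 ≈ 23392 billion.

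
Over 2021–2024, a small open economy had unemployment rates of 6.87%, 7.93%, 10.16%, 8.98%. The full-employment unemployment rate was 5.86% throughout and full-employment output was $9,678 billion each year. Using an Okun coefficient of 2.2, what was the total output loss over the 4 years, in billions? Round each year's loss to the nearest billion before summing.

$2,236 billion

Year 2021: gap = -2.2 × (6.87 - 5.86) = -2.222%, loss ≈ 9678 × 2.222/100 ≈ 215.
Year 2022: gap = -2.2 × (7.93 - 5.86) = -4.554%, loss ≈ 9678 × 4.554/100 ≈ 441.
Year 2023: gap = -2.2 × (10.16 - 5.86) = -9.46%, loss ≈ 9678 × 9.46/100 ≈ 916.
Year 2024: gap = -2.2 × (8.98 - 5.86) = -6.864%, loss ≈ 9678 × 6.864/100 ≈ 664.
Total lost output = 215 + 441 + 916 + 664 = 2236 billion.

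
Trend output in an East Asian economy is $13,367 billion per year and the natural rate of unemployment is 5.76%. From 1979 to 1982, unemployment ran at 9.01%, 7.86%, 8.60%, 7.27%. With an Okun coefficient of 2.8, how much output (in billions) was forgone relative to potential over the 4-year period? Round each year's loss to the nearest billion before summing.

Year 1979: gap = -2.8 × (9.01 - 5.76) = -9.1%, loss ≈ 13367 × 9.1/100 ≈ 1216.
Year 1980: gap = -2.8 × (7.86 - 5.76) = -5.88%, loss ≈ 13367 × 5.88/100 ≈ 786.
Year 1981: gap = -2.8 × (8.6 - 5.76) = -7.952%, loss ≈ 13367 × 7.952/100 ≈ 1063.
Year 1982: gap = -2.8 × (7.27 - 5.76) = -4.228%, loss ≈ 13367 × 4.228/100 ≈ 565.
Total lost output = 1216 + 786 + 1063 + 565 = 3630 billion.

$3,630 billion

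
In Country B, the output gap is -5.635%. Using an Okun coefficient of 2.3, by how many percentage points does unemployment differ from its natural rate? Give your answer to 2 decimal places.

2.45 percentage points

Okun's law: output gap = -β × (u - u*), so u - u* = -(output gap)/β.
u - u* = -(-5.635)/2.3 = 2.45 percentage points.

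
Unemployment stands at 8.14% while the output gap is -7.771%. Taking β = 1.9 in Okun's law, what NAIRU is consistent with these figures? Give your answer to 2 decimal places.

4.05%

From Okun's law, u - u* = -(output gap)/β = -(-7.771)/1.9 = 4.09 points.
So u* = 8.14 - 4.09 = 4.05%.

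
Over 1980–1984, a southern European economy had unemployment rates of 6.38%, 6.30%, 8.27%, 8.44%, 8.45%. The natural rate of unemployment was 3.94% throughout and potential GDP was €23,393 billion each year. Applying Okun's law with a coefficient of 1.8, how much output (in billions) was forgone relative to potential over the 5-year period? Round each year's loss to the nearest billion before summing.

Year 1980: gap = -1.8 × (6.38 - 3.94) = -4.392%, loss ≈ 23393 × 4.392/100 ≈ 1027.
Year 1981: gap = -1.8 × (6.3 - 3.94) = -4.248%, loss ≈ 23393 × 4.248/100 ≈ 994.
Year 1982: gap = -1.8 × (8.27 - 3.94) = -7.794%, loss ≈ 23393 × 7.794/100 ≈ 1823.
Year 1983: gap = -1.8 × (8.44 - 3.94) = -8.1%, loss ≈ 23393 × 8.1/100 ≈ 1895.
Year 1984: gap = -1.8 × (8.45 - 3.94) = -8.118%, loss ≈ 23393 × 8.118/100 ≈ 1899.
Total lost output = 1027 + 994 + 1823 + 1895 + 1899 = 7638 billion.

€7,638 billion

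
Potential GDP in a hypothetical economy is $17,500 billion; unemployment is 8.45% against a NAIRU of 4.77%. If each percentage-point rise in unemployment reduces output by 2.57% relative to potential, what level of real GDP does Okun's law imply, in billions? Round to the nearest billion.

Unemployment gap = 8.45 - 4.77 = 3.68 points, so the output gap is -2.57 × 3.68 = -9.4576%.
Actual GDP = 17500 × (1 - 9.4576/100) = 17500 × 0.905424 ≈ 15845 billion.

$15,845 billion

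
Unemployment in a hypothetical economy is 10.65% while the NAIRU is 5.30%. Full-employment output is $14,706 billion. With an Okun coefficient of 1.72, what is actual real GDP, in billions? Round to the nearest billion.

$13,353 billion

Unemployment gap = 10.65 - 5.3 = 5.35 points, so the output gap is -1.72 × 5.35 = -9.202%.
Actual GDP = 14706 × (1 - 9.202/100) = 14706 × 0.90798 ≈ 13353 billion.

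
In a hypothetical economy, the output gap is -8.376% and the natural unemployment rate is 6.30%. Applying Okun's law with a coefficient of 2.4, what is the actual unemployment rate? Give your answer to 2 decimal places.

9.79%

From Okun's law, u - u* = -(output gap)/β = -(-8.376)/2.4 = 3.49 points.
So u = 6.3 + 3.49 = 9.79%.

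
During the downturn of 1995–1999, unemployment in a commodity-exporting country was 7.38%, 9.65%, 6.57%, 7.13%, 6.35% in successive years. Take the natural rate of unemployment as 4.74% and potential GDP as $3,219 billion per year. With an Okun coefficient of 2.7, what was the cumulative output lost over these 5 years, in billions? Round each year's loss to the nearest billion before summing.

$1,163 billion

Year 1995: gap = -2.7 × (7.38 - 4.74) = -7.128%, loss ≈ 3219 × 7.128/100 ≈ 229.
Year 1996: gap = -2.7 × (9.65 - 4.74) = -13.257%, loss ≈ 3219 × 13.257/100 ≈ 427.
Year 1997: gap = -2.7 × (6.57 - 4.74) = -4.941%, loss ≈ 3219 × 4.941/100 ≈ 159.
Year 1998: gap = -2.7 × (7.13 - 4.74) = -6.453%, loss ≈ 3219 × 6.453/100 ≈ 208.
Year 1999: gap = -2.7 × (6.35 - 4.74) = -4.347%, loss ≈ 3219 × 4.347/100 ≈ 140.
Total lost output = 229 + 427 + 159 + 208 + 140 = 1163 billion.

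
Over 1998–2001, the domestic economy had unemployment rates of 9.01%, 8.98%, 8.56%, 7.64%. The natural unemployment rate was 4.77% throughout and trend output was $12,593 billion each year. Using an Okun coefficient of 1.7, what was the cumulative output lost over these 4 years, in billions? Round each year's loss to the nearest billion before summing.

$3,234 billion

Year 1998: gap = -1.7 × (9.01 - 4.77) = -7.208%, loss ≈ 12593 × 7.208/100 ≈ 908.
Year 1999: gap = -1.7 × (8.98 - 4.77) = -7.157%, loss ≈ 12593 × 7.157/100 ≈ 901.
Year 2000: gap = -1.7 × (8.56 - 4.77) = -6.443%, loss ≈ 12593 × 6.443/100 ≈ 811.
Year 2001: gap = -1.7 × (7.64 - 4.77) = -4.879%, loss ≈ 12593 × 4.879/100 ≈ 614.
Total lost output = 908 + 901 + 811 + 614 = 3234 billion.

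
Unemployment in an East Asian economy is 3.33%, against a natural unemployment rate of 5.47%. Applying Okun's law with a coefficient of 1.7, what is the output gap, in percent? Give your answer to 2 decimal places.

The unemployment gap is 3.33 - 5.47 = -2.14 percentage points.
Okun's law gives an output gap of -1.7 × (-2.14) = 3.638%, i.e. 3.64% above potential.

3.64%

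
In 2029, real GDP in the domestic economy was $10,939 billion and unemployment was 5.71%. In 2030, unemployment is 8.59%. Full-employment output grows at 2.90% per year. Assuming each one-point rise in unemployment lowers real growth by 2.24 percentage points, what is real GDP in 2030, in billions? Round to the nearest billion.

Δu = 8.59 - 5.71 = 2.88 points.
Okun's law (growth form): g_Y = g_Y* - β × Δu = 2.90 - 2.24 × (2.88) = 2.9 - 6.4512 = -3.5512%.
Real GDP in the next year = 10939 × (1 - 3.5512/100) = 10939 × 0.964488 ≈ 10551 billion.

$10,551 billion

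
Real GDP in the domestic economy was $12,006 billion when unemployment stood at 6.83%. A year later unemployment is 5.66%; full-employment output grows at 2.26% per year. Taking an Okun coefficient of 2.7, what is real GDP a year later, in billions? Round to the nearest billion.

Δu = 5.66 - 6.83 = -1.17 points.
Okun's law (growth form): g_Y = g_Y* - β × Δu = 2.26 - 2.7 × (-1.17) = 2.26 + 3.159 = 5.419%.
Real GDP in the next year = 12006 × (1 + 5.419/100) = 12006 × 1.05419 ≈ 12657 billion.

$12,657 billion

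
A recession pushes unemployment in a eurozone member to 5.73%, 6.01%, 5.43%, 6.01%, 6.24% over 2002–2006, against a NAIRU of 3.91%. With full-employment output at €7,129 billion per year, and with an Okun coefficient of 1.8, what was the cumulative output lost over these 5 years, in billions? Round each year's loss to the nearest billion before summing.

Year 2002: gap = -1.8 × (5.73 - 3.91) = -3.276%, loss ≈ 7129 × 3.276/100 ≈ 234.
Year 2003: gap = -1.8 × (6.01 - 3.91) = -3.78%, loss ≈ 7129 × 3.78/100 ≈ 269.
Year 2004: gap = -1.8 × (5.43 - 3.91) = -2.736%, loss ≈ 7129 × 2.736/100 ≈ 195.
Year 2005: gap = -1.8 × (6.01 - 3.91) = -3.78%, loss ≈ 7129 × 3.78/100 ≈ 269.
Year 2006: gap = -1.8 × (6.24 - 3.91) = -4.194%, loss ≈ 7129 × 4.194/100 ≈ 299.
Total lost output = 234 + 269 + 195 + 269 + 299 = 1266 billion.

€1,266 billion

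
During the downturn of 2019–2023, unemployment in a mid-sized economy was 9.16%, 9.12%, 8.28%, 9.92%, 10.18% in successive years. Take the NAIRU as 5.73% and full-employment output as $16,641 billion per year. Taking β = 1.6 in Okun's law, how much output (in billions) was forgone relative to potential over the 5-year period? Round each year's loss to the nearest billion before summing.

$4,796 billion

Year 2019: gap = -1.6 × (9.16 - 5.73) = -5.488%, loss ≈ 16641 × 5.488/100 ≈ 913.
Year 2020: gap = -1.6 × (9.12 - 5.73) = -5.424%, loss ≈ 16641 × 5.424/100 ≈ 903.
Year 2021: gap = -1.6 × (8.28 - 5.73) = -4.08%, loss ≈ 16641 × 4.08/100 ≈ 679.
Year 2022: gap = -1.6 × (9.92 - 5.73) = -6.704%, loss ≈ 16641 × 6.704/100 ≈ 1116.
Year 2023: gap = -1.6 × (10.18 - 5.73) = -7.12%, loss ≈ 16641 × 7.12/100 ≈ 1185.
Total lost output = 913 + 903 + 679 + 1116 + 1185 = 4796 billion.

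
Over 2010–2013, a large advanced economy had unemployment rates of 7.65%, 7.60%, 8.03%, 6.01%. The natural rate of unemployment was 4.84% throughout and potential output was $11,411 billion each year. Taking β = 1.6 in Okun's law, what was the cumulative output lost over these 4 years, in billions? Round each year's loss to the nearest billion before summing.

$1,813 billion

Year 2010: gap = -1.6 × (7.65 - 4.84) = -4.496%, loss ≈ 11411 × 4.496/100 ≈ 513.
Year 2011: gap = -1.6 × (7.6 - 4.84) = -4.416%, loss ≈ 11411 × 4.416/100 ≈ 504.
Year 2012: gap = -1.6 × (8.03 - 4.84) = -5.104%, loss ≈ 11411 × 5.104/100 ≈ 582.
Year 2013: gap = -1.6 × (6.01 - 4.84) = -1.872%, loss ≈ 11411 × 1.872/100 ≈ 214.
Total lost output = 513 + 504 + 582 + 214 = 1813 billion.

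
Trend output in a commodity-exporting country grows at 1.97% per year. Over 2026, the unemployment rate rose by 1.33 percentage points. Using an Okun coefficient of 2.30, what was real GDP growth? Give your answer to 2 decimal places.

Growth-rate Okun's law: g_Y = g_Y* - β × Δu.
g_Y = 1.97 - 2.30 × (1.33) = 1.97 - 3.059 = -1.089%, i.e. -1.09% to 2 d.p.

-1.09%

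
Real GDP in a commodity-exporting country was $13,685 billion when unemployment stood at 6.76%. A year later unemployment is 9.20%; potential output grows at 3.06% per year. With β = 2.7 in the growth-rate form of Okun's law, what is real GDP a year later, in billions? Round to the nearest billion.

Δu = 9.2 - 6.76 = 2.44 points.
Okun's law (growth form): g_Y = g_Y* - β × Δu = 3.06 - 2.7 × (2.44) = 3.06 - 6.588 = -3.528%.
Real GDP in the next year = 13685 × (1 - 3.528/100) = 13685 × 0.96472 ≈ 13202 billion.

$13,202 billion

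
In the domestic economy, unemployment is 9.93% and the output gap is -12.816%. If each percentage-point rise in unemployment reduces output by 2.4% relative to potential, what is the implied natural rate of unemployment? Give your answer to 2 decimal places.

From Okun's law, u - u* = -(output gap)/β = -(-12.816)/2.4 = 5.34 points.
So u* = 9.93 - 5.34 = 4.59%.

4.59%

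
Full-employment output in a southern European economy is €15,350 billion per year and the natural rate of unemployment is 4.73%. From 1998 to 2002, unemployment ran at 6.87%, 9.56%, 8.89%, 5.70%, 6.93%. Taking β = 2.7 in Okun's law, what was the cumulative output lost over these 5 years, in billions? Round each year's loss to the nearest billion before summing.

€5,927 billion

Year 1998: gap = -2.7 × (6.87 - 4.73) = -5.778%, loss ≈ 15350 × 5.778/100 ≈ 887.
Year 1999: gap = -2.7 × (9.56 - 4.73) = -13.041%, loss ≈ 15350 × 13.041/100 ≈ 2002.
Year 2000: gap = -2.7 × (8.89 - 4.73) = -11.232%, loss ≈ 15350 × 11.232/100 ≈ 1724.
Year 2001: gap = -2.7 × (5.7 - 4.73) = -2.619%, loss ≈ 15350 × 2.619/100 ≈ 402.
Year 2002: gap = -2.7 × (6.93 - 4.73) = -5.94%, loss ≈ 15350 × 5.94/100 ≈ 912.
Total lost output = 887 + 2002 + 1724 + 402 + 912 = 5927 billion.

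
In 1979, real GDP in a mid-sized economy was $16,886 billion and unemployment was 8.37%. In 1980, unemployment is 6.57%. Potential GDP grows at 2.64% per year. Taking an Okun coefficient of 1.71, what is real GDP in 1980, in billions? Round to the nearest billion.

Δu = 6.57 - 8.37 = -1.8 points.
Okun's law (growth form): g_Y = g_Y* - β × Δu = 2.64 - 1.71 × (-1.80) = 2.64 + 3.078 = 5.718%.
Real GDP in the next year = 16886 × (1 + 5.718/100) = 16886 × 1.05718 ≈ 17852 billion.

$17,852 billion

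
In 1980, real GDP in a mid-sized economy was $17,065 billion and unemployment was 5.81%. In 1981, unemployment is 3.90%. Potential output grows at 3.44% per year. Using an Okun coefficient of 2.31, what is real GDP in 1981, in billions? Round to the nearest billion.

$18,405 billion

Δu = 3.9 - 5.81 = -1.91 points.
Okun's law (growth form): g_Y = g_Y* - β × Δu = 3.44 - 2.31 × (-1.91) = 3.44 + 4.4121 = 7.8521%.
Real GDP in the next year = 17065 × (1 + 7.8521/100) = 17065 × 1.078521 ≈ 18405 billion.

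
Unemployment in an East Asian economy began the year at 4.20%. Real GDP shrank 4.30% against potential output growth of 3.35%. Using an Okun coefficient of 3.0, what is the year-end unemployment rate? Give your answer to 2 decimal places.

Growth-rate Okun's law: g_Y = g_Y* - β × Δu, so Δu = (g_Y* - g_Y)/β.
Δu = (3.35 + 4.3)/3.0 = 7.65/3.0 = 2.55 percentage points.
Year-end unemployment = 4.2 + 2.55 = 6.75%.

6.75%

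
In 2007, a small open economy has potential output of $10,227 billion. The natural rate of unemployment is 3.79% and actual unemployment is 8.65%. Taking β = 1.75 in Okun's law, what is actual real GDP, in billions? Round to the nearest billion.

Unemployment gap = 8.65 - 3.79 = 4.86 points, so the output gap is -1.75 × 4.86 = -8.505%.
Actual GDP = 10227 × (1 - 8.505/100) = 10227 × 0.91495 ≈ 9357 billion.

$9,357 billion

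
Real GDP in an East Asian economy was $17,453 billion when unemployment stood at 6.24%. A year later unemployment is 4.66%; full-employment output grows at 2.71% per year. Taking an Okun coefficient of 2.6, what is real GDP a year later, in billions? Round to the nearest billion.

$18,643 billion

Δu = 4.66 - 6.24 = -1.58 points.
Okun's law (growth form): g_Y = g_Y* - β × Δu = 2.71 - 2.6 × (-1.58) = 2.71 + 4.108 = 6.818%.
Real GDP in the next year = 17453 × (1 + 6.818/100) = 17453 × 1.06818 ≈ 18643 billion.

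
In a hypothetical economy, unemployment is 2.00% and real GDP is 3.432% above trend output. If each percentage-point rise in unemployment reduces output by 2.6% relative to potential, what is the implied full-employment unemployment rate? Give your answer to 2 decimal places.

3.32%

From Okun's law, u - u* = -(output gap)/β = -(3.432)/2.6 = -1.32 points.
So u* = 2 + 1.32 = 3.32%.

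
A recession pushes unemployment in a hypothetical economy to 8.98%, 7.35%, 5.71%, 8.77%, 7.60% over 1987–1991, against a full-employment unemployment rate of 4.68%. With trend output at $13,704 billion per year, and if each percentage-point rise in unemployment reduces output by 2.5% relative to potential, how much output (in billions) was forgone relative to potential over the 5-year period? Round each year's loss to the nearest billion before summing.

Year 1987: gap = -2.5 × (8.98 - 4.68) = -10.75%, loss ≈ 13704 × 10.75/100 ≈ 1473.
Year 1988: gap = -2.5 × (7.35 - 4.68) = -6.675%, loss ≈ 13704 × 6.675/100 ≈ 915.
Year 1989: gap = -2.5 × (5.71 - 4.68) = -2.575%, loss ≈ 13704 × 2.575/100 ≈ 353.
Year 1990: gap = -2.5 × (8.77 - 4.68) = -10.225%, loss ≈ 13704 × 10.225/100 ≈ 1401.
Year 1991: gap = -2.5 × (7.6 - 4.68) = -7.3%, loss ≈ 13704 × 7.3/100 ≈ 1000.
Total lost output = 1473 + 915 + 353 + 1401 + 1000 = 5142 billion.

$5,142 billion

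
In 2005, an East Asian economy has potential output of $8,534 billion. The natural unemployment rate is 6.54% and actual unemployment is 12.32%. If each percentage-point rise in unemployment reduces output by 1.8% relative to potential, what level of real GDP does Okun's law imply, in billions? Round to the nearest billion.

Unemployment gap = 12.32 - 6.54 = 5.78 points, so the output gap is -1.8 × 5.78 = -10.404%.
Actual GDP = 8534 × (1 - 10.404/100) = 8534 × 0.89596 ≈ 7646 billion.

$7,646 billion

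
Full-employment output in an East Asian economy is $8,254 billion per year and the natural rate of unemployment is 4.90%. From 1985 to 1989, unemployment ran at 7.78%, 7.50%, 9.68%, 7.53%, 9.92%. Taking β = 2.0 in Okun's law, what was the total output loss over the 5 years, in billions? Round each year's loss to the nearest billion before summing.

$2,956 billion

Year 1985: gap = -2.0 × (7.78 - 4.9) = -5.76%, loss ≈ 8254 × 5.76/100 ≈ 475.
Year 1986: gap = -2.0 × (7.5 - 4.9) = -5.2%, loss ≈ 8254 × 5.2/100 ≈ 429.
Year 1987: gap = -2.0 × (9.68 - 4.9) = -9.56%, loss ≈ 8254 × 9.56/100 ≈ 789.
Year 1988: gap = -2.0 × (7.53 - 4.9) = -5.26%, loss ≈ 8254 × 5.26/100 ≈ 434.
Year 1989: gap = -2.0 × (9.92 - 4.9) = -10.04%, loss ≈ 8254 × 10.04/100 ≈ 829.
Total lost output = 475 + 429 + 789 + 434 + 829 = 2956 billion.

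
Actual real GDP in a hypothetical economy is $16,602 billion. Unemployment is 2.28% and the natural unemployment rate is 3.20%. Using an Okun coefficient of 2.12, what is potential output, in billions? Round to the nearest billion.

Unemployment gap = 2.28 - 3.2 = -0.92 points, so output gap = -2.12 × (-0.92) = 1.9504%.
Since Y = Y* × (1 + gap/100), Y* = 16602/1.019504 ≈ 16284 billion.

$16,284 billion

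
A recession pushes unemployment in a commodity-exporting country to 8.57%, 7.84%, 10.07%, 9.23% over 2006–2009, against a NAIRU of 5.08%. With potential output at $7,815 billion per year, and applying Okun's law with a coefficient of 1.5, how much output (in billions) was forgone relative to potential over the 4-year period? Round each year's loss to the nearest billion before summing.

Year 2006: gap = -1.5 × (8.57 - 5.08) = -5.235%, loss ≈ 7815 × 5.235/100 ≈ 409.
Year 2007: gap = -1.5 × (7.84 - 5.08) = -4.14%, loss ≈ 7815 × 4.14/100 ≈ 324.
Year 2008: gap = -1.5 × (10.07 - 5.08) = -7.485%, loss ≈ 7815 × 7.485/100 ≈ 585.
Year 2009: gap = -1.5 × (9.23 - 5.08) = -6.225%, loss ≈ 7815 × 6.225/100 ≈ 486.
Total lost output = 409 + 324 + 585 + 486 = 1804 billion.

$1,804 billion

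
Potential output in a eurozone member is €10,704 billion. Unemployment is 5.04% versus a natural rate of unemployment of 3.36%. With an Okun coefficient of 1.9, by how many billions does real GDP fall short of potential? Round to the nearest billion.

Output gap = -1.9 × (5.04 - 3.36) = -1.9 × 1.68 = -3.192%.
Actual GDP ≈ 10704 × 0.96808 ≈ 10362 billion, so the shortfall is 10704 - 10362 = 342 billion.

€342 billion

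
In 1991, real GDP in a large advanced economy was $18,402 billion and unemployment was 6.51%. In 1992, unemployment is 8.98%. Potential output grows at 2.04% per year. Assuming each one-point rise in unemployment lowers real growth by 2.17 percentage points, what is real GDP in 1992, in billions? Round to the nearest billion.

Δu = 8.98 - 6.51 = 2.47 points.
Okun's law (growth form): g_Y = g_Y* - β × Δu = 2.04 - 2.17 × (2.47) = 2.04 - 5.3599 = -3.3199%.
Real GDP in the next year = 18402 × (1 - 3.3199/100) = 18402 × 0.966801 ≈ 17791 billion.

$17,791 billion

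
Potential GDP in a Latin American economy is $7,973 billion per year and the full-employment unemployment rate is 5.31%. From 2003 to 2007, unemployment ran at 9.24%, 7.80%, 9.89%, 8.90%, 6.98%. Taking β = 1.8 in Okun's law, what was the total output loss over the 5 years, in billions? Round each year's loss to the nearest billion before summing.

Year 2003: gap = -1.8 × (9.24 - 5.31) = -7.074%, loss ≈ 7973 × 7.074/100 ≈ 564.
Year 2004: gap = -1.8 × (7.8 - 5.31) = -4.482%, loss ≈ 7973 × 4.482/100 ≈ 357.
Year 2005: gap = -1.8 × (9.89 - 5.31) = -8.244%, loss ≈ 7973 × 8.244/100 ≈ 657.
Year 2006: gap = -1.8 × (8.9 - 5.31) = -6.462%, loss ≈ 7973 × 6.462/100 ≈ 515.
Year 2007: gap = -1.8 × (6.98 - 5.31) = -3.006%, loss ≈ 7973 × 3.006/100 ≈ 240.
Total lost output = 564 + 357 + 657 + 515 + 240 = 2333 billion.

$2,333 billion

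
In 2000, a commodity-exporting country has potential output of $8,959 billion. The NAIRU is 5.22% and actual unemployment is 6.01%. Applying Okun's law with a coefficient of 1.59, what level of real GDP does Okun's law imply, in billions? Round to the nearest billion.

Unemployment gap = 6.01 - 5.22 = 0.79 points, so the output gap is -1.59 × 0.79 = -1.2561%.
Actual GDP = 8959 × (1 - 1.2561/100) = 8959 × 0.987439 ≈ 8846 billion.

$8,846 billion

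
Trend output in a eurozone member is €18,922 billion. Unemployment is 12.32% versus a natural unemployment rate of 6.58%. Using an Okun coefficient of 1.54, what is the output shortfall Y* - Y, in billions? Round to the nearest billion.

€1,673 billion

Output gap = -1.54 × (12.32 - 6.58) = -1.54 × 5.74 = -8.8396%.
Actual GDP ≈ 18922 × 0.911604 ≈ 17249 billion, so the shortfall is 18922 - 17249 = 1673 billion.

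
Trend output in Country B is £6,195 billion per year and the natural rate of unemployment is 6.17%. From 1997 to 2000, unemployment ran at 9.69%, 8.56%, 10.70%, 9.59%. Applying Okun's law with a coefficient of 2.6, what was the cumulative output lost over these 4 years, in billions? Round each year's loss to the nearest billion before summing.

£2,233 billion

Year 1997: gap = -2.6 × (9.69 - 6.17) = -9.152%, loss ≈ 6195 × 9.152/100 ≈ 567.
Year 1998: gap = -2.6 × (8.56 - 6.17) = -6.214%, loss ≈ 6195 × 6.214/100 ≈ 385.
Year 1999: gap = -2.6 × (10.7 - 6.17) = -11.778%, loss ≈ 6195 × 11.778/100 ≈ 730.
Year 2000: gap = -2.6 × (9.59 - 6.17) = -8.892%, loss ≈ 6195 × 8.892/100 ≈ 551.
Total lost output = 567 + 385 + 730 + 551 = 2233 billion.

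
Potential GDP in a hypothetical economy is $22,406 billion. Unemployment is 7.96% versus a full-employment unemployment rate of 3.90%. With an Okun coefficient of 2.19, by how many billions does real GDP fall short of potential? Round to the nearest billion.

Output gap = -2.19 × (7.96 - 3.9) = -2.19 × 4.06 = -8.8914%.
Actual GDP ≈ 22406 × 0.911086 ≈ 20414 billion, so the shortfall is 22406 - 20414 = 1992 billion.

$1,992 billion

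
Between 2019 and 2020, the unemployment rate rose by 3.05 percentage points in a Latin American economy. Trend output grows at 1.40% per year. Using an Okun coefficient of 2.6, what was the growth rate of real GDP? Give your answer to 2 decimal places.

Growth-rate Okun's law: g_Y = g_Y* - β × Δu.
g_Y = 1.40 - 2.6 × (3.05) = 1.4 - 7.93 = -6.53%, i.e. -6.53% to 2 d.p.

-6.53%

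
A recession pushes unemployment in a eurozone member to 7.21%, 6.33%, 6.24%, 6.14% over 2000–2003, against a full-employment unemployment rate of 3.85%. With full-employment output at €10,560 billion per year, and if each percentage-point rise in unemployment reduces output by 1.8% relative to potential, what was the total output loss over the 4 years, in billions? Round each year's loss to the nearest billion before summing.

€1,999 billion

Year 2000: gap = -1.8 × (7.21 - 3.85) = -6.048%, loss ≈ 10560 × 6.048/100 ≈ 639.
Year 2001: gap = -1.8 × (6.33 - 3.85) = -4.464%, loss ≈ 10560 × 4.464/100 ≈ 471.
Year 2002: gap = -1.8 × (6.24 - 3.85) = -4.302%, loss ≈ 10560 × 4.302/100 ≈ 454.
Year 2003: gap = -1.8 × (6.14 - 3.85) = -4.122%, loss ≈ 10560 × 4.122/100 ≈ 435.
Total lost output = 639 + 471 + 454 + 435 = 1999 billion.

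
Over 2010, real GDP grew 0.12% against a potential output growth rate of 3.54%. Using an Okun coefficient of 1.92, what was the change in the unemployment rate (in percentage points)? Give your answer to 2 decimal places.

Growth-rate Okun's law: g_Y = g_Y* - β × Δu, so Δu = (g_Y* - g_Y)/β.
Δu = (3.54 - 0.12)/1.92 = 3.42/1.92 = 1.78 percentage points.

1.78 percentage points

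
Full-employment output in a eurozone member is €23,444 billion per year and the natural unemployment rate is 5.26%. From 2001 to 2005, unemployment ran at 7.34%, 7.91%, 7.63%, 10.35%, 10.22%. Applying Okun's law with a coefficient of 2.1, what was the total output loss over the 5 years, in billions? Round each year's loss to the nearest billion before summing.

Year 2001: gap = -2.1 × (7.34 - 5.26) = -4.368%, loss ≈ 23444 × 4.368/100 ≈ 1024.
Year 2002: gap = -2.1 × (7.91 - 5.26) = -5.565%, loss ≈ 23444 × 5.565/100 ≈ 1305.
Year 2003: gap = -2.1 × (7.63 - 5.26) = -4.977%, loss ≈ 23444 × 4.977/100 ≈ 1167.
Year 2004: gap = -2.1 × (10.35 - 5.26) = -10.689%, loss ≈ 23444 × 10.689/100 ≈ 2506.
Year 2005: gap = -2.1 × (10.22 - 5.26) = -10.416%, loss ≈ 23444 × 10.416/100 ≈ 2442.
Total lost output = 1024 + 1305 + 1167 + 2506 + 2442 = 8444 billion.

€8,444 billion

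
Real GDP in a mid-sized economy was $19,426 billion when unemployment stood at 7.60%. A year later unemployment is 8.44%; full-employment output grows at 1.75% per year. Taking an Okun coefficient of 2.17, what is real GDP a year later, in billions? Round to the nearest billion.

Δu = 8.44 - 7.6 = 0.84 points.
Okun's law (growth form): g_Y = g_Y* - β × Δu = 1.75 - 2.17 × (0.84) = 1.75 - 1.8228 = -0.0728%.
Real GDP in the next year = 19426 × (1 - 0.0728/100) = 19426 × 0.999272 ≈ 19412 billion.

$19,412 billion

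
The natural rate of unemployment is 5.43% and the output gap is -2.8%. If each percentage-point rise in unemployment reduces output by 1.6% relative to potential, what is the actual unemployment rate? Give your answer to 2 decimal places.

7.18%

From Okun's law, u - u* = -(output gap)/β = -(-2.8)/1.6 = 1.75 points.
So u = 5.43 + 1.75 = 7.18%.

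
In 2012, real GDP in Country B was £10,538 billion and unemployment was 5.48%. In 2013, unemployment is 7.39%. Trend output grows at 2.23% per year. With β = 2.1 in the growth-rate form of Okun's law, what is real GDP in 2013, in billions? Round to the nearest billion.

Δu = 7.39 - 5.48 = 1.91 points.
Okun's law (growth form): g_Y = g_Y* - β × Δu = 2.23 - 2.1 × (1.91) = 2.23 - 4.011 = -1.781%.
Real GDP in the next year = 10538 × (1 - 1.781/100) = 10538 × 0.98219 ≈ 10350 billion.

£10,350 billion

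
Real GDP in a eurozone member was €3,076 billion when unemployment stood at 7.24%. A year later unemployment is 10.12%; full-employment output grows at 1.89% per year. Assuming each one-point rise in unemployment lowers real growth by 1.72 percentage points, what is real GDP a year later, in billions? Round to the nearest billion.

€2,982 billion

Δu = 10.12 - 7.24 = 2.88 points.
Okun's law (growth form): g_Y = g_Y* - β × Δu = 1.89 - 1.72 × (2.88) = 1.89 - 4.9536 = -3.0636%.
Real GDP in the next year = 3076 × (1 - 3.0636/100) = 3076 × 0.969364 ≈ 2982 billion.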